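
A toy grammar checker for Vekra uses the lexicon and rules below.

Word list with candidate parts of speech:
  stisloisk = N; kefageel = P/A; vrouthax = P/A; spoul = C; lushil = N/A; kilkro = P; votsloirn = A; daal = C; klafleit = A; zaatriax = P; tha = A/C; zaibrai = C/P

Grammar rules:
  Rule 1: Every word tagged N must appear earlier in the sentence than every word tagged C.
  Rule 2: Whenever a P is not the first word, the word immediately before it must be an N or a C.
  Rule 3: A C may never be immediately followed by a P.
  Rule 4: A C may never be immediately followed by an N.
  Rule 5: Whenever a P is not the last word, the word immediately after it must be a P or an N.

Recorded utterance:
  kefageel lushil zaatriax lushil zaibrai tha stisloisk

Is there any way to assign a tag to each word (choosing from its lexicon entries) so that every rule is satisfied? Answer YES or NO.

Candidates per position — 1:kefageel {P,A}; 2:lushil {N,A}; 3:zaatriax {P}; 4:lushil {N,A}; 5:zaibrai {C,P}; 6:tha {A,C}; 7:stisloisk {N}.
Every candidate sequence violates at least one rule; no consistent tagging exists.

NO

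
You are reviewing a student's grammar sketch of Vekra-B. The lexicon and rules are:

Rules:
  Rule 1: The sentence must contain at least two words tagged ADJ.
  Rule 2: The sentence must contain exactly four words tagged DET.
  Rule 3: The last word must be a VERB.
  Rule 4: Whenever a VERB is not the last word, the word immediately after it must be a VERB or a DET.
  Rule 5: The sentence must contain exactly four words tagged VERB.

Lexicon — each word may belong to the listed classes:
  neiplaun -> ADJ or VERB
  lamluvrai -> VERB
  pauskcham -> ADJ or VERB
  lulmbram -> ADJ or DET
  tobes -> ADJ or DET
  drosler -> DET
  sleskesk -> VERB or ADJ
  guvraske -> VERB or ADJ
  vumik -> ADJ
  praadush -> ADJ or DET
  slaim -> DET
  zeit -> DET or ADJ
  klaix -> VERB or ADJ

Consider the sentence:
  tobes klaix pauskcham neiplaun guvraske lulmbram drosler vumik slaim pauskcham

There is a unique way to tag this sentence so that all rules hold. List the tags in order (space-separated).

Candidates per position — 1:tobes {ADJ,DET}; 2:klaix {VERB,ADJ}; 3:pauskcham {ADJ,VERB}; 4:neiplaun {ADJ,VERB}; 5:guvraske {VERB,ADJ}; 6:lulmbram {ADJ,DET}; 7:drosler {DET}; 8:vumik {ADJ}; 9:slaim {DET}; 10:pauskcham {ADJ,VERB}.
Position 1: ADJ is ruled out by rule 2; that leaves DET.
Position 6: ADJ is ruled out by rule 2; that leaves DET.
Position 10: ADJ is ruled out by rule 3; that leaves VERB.
The remaining ambiguous positions (2, 3, 4, 5) are resolved jointly — only one combination satisfies every rule.
So the tagging must be: DET ADJ VERB VERB VERB DET DET ADJ DET VERB.
Verifying each rule — rule 1 holds; rule 2 holds; rule 3 holds; rule 4 holds; rule 5 holds.

DET ADJ VERB VERB VERB DET DET ADJ DET VERB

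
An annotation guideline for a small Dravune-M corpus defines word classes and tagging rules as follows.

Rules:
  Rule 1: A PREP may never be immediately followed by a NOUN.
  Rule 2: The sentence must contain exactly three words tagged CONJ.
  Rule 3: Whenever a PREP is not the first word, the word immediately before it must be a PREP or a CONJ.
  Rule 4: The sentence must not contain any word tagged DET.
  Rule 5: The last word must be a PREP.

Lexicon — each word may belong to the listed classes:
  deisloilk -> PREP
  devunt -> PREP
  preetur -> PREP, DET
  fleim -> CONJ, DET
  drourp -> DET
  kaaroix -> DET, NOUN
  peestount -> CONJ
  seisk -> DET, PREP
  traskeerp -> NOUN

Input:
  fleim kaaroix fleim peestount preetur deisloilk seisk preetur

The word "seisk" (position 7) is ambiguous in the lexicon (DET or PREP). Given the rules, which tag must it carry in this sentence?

PREP

Candidates per position — 1:fleim {CONJ,DET}; 2:kaaroix {DET,NOUN}; 3:fleim {CONJ,DET}; 4:peestount {CONJ}; 5:preetur {PREP,DET}; 6:deisloilk {PREP}; 7:seisk {DET,PREP}; 8:preetur {PREP,DET}.
Position 1: DET is ruled out by rule 2; that leaves CONJ.
Position 2: DET is ruled out by rule 4; that leaves NOUN.
Position 3: DET is ruled out by rule 2; that leaves CONJ.
Position 5: DET is ruled out by rule 3; that leaves PREP.
Position 7: DET is ruled out by rule 4; that leaves PREP.
Position 8: DET is ruled out by rule 4; that leaves PREP.
So the tagging must be: CONJ NOUN CONJ CONJ PREP PREP PREP PREP.
Check: rule 1 holds; rule 2 holds; rule 3 holds; rule 4 holds; rule 5 holds.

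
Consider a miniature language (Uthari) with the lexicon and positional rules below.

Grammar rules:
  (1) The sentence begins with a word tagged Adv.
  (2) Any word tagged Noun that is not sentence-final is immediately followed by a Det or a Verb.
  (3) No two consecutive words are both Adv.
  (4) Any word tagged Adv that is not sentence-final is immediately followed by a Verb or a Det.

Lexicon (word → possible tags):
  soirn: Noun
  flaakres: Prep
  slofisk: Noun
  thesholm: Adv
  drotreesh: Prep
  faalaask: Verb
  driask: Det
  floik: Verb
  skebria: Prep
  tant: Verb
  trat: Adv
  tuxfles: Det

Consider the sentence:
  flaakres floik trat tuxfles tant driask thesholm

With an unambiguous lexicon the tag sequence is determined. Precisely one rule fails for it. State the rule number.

Fixed tagging: Prep Verb Adv Det Verb Det Adv.
Applying the rules: R1 ✗, R2 ✓, R3 ✓, R4 ✓.
Only rule 1 fails.

1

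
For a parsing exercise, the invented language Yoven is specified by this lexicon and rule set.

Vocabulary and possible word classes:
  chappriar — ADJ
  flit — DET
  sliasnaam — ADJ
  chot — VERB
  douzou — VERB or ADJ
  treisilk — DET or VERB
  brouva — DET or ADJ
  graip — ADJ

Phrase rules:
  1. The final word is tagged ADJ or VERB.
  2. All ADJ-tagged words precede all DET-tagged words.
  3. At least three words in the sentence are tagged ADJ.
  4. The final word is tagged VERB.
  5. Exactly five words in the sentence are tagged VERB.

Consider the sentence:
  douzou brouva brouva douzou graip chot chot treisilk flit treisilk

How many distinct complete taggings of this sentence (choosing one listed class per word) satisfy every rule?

Candidates per position — 1:douzou {VERB,ADJ}; 2:brouva {DET,ADJ}; 3:brouva {DET,ADJ}; 4:douzou {VERB,ADJ}; 5:graip {ADJ}; 6:chot {VERB}; 7:chot {VERB}; 8:treisilk {DET,VERB}; 9:flit {DET}; 10:treisilk {DET,VERB}.
There are 64 candidate sequences in total.
The sequences that satisfy every rule: VERB ADJ ADJ VERB ADJ VERB VERB DET DET VERB; VERB ADJ ADJ ADJ ADJ VERB VERB VERB DET VERB; ADJ ADJ ADJ VERB ADJ VERB VERB VERB DET VERB.
Count = 3.

3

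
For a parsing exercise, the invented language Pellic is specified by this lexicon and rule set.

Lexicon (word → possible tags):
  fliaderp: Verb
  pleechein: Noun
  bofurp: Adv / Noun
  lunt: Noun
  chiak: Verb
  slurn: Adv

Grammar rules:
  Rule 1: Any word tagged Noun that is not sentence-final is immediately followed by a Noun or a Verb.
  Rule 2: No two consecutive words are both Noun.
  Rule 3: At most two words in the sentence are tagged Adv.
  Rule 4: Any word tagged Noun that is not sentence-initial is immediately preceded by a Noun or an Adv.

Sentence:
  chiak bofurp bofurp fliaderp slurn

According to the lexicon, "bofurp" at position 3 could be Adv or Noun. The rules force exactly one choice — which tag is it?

Candidates per position — 1:chiak {Verb}; 2:bofurp {Adv,Noun}; 3:bofurp {Adv,Noun}; 4:fliaderp {Verb}; 5:slurn {Adv}.
Position 2: tagging it Noun would leave rule 4 unsatisfiable, so it must be Adv.
Position 3: tagging it Adv would leave rule 3 unsatisfiable, so it must be Noun.
The unique satisfying tagging is: Verb Adv Noun Verb Adv.
Check: rule 1 holds; rule 2 holds; rule 3 holds; rule 4 holds.

Noun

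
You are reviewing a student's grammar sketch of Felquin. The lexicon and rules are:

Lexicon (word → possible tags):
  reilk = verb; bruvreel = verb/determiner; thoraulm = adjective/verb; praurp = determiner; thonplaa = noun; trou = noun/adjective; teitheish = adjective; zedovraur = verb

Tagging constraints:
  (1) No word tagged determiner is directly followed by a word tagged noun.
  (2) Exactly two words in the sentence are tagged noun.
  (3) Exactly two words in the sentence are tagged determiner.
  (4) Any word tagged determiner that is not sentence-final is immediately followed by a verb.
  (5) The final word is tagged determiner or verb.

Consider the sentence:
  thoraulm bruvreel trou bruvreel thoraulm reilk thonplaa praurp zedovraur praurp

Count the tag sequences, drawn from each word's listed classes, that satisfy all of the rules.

Candidates per position — 1:thoraulm {adjective,verb}; 2:bruvreel {verb,determiner}; 3:trou {noun,adjective}; 4:bruvreel {verb,determiner}; 5:thoraulm {adjective,verb}; 6:reilk {verb}; 7:thonplaa {noun}; 8:praurp {determiner}; 9:zedovraur {verb}; 10:praurp {determiner}.
There are 32 candidate sequences in total.
The sequences that satisfy every rule: adjective verb noun verb adjective verb noun determiner verb determiner; adjective verb noun verb verb verb noun determiner verb determiner; verb verb noun verb adjective verb noun determiner verb determiner; verb verb noun verb verb verb noun determiner verb determiner.
Count = 4.

4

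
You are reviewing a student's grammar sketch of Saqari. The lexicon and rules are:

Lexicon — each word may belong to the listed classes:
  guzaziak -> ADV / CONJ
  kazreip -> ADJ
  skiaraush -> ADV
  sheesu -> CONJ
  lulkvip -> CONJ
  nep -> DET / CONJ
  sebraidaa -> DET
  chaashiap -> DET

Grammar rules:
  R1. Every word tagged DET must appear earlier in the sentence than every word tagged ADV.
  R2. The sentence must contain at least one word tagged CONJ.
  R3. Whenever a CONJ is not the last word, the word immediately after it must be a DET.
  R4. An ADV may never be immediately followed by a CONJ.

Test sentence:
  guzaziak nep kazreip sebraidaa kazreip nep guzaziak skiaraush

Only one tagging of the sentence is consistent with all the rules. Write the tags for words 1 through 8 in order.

CONJ DET ADJ DET ADJ DET ADV ADV

Candidates per position — 1:guzaziak {ADV,CONJ}; 2:nep {DET,CONJ}; 3:kazreip {ADJ}; 4:sebraidaa {DET}; 5:kazreip {ADJ}; 6:nep {DET,CONJ}; 7:guzaziak {ADV,CONJ}; 8:skiaraush {ADV}.
At position 1, choosing ADV makes rule 1 impossible to satisfy; hence CONJ.
At position 2, choosing CONJ makes rule 3 impossible to satisfy; hence DET.
At position 6, choosing CONJ makes rule 3 impossible to satisfy; hence DET.
At position 7, choosing CONJ makes rule 3 impossible to satisfy; hence ADV.
The unique satisfying tagging is: CONJ DET ADJ DET ADJ DET ADV ADV.
Verifying each rule — rule 1 ✓; rule 2 ✓; rule 3 ✓; rule 4 ✓.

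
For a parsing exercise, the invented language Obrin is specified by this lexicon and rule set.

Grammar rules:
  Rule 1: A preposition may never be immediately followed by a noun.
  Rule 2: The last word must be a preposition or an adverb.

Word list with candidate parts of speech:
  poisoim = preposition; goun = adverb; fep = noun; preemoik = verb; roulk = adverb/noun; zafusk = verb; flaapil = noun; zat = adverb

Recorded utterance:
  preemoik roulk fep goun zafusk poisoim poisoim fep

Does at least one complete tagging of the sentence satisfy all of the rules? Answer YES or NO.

Candidates per position — 1:preemoik {verb}; 2:roulk {adverb,noun}; 3:fep {noun}; 4:goun {adverb}; 5:zafusk {verb}; 6:poisoim {preposition}; 7:poisoim {preposition}; 8:fep {noun}.
Rule 1 cannot be satisfied by any choice of tags from the lexicon.
So there is no consistent tagging.

NO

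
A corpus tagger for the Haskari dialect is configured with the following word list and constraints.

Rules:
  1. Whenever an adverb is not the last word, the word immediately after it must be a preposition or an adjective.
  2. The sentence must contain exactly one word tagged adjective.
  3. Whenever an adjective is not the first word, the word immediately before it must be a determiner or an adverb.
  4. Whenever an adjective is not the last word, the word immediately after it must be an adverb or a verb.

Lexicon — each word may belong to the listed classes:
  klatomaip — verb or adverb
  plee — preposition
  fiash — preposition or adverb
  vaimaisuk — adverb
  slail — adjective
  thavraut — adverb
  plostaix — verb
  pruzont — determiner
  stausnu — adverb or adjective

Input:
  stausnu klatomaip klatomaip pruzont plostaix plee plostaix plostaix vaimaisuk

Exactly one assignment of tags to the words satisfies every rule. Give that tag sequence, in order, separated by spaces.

adjective verb verb determiner verb preposition verb verb adverb

Candidates per position — 1:stausnu {adverb,adjective}; 2:klatomaip {verb,adverb}; 3:klatomaip {verb,adverb}; 4:pruzont {determiner}; 5:plostaix {verb}; 6:plee {preposition}; 7:plostaix {verb}; 8:plostaix {verb}; 9:vaimaisuk {adverb}.
At position 1, choosing adverb makes rule 1 impossible to satisfy; hence adjective.
At position 2, choosing adverb makes rule 1 impossible to satisfy; hence verb.
At position 3, choosing adverb makes rule 1 impossible to satisfy; hence verb.
That leaves exactly one tagging: adjective verb verb determiner verb preposition verb verb adverb.
Verifying each rule — rule 1 ok; rule 2 ok; rule 3 ok; rule 4 ok.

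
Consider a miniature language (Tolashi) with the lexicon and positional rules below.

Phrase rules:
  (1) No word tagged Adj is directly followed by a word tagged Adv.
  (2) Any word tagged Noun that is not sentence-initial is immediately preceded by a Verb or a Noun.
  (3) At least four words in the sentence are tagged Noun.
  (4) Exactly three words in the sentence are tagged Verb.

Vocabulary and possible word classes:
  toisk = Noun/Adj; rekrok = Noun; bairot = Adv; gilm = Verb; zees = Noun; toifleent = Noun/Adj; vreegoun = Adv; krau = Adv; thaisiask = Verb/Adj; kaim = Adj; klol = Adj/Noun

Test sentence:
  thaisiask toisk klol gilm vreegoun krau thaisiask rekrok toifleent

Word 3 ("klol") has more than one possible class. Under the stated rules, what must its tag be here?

Noun

Candidates per position — 1:thaisiask {Verb,Adj}; 2:toisk {Noun,Adj}; 3:klol {Adj,Noun}; 4:gilm {Verb}; 5:vreegoun {Adv}; 6:krau {Adv}; 7:thaisiask {Verb,Adj}; 8:rekrok {Noun}; 9:toifleent {Noun,Adj}.
Position 1: Adj is ruled out by rule 4; that leaves Verb.
Position 2: Adj is ruled out by rule 3; that leaves Noun.
Position 3: Adj is ruled out by rule 3; that leaves Noun.
Position 7: Adj is ruled out by rule 2; that leaves Verb.
Position 9: Adj is ruled out by rule 3; that leaves Noun.
The unique satisfying tagging is: Verb Noun Noun Verb Adv Adv Verb Noun Noun.
Rule-by-rule: rule 1 ok; rule 2 ok; rule 3 ok; rule 4 ok.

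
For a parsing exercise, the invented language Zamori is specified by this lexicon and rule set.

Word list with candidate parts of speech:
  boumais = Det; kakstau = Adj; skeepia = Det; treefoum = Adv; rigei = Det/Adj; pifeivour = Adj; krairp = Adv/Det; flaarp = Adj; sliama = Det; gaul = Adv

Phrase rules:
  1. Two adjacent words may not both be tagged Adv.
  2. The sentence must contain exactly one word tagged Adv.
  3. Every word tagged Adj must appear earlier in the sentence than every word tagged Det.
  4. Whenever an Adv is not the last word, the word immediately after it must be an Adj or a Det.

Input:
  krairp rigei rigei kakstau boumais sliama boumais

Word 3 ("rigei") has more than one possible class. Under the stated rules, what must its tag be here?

Candidates per position — 1:krairp {Adv,Det}; 2:rigei {Det,Adj}; 3:rigei {Det,Adj}; 4:kakstau {Adj}; 5:boumais {Det}; 6:sliama {Det}; 7:boumais {Det}.
At position 1, choosing Det makes rule 2 impossible to satisfy; hence Adv.
At position 2, choosing Det makes rule 3 impossible to satisfy; hence Adj.
At position 3, choosing Det makes rule 3 impossible to satisfy; hence Adj.
The only consistent sequence is: Adv Adj Adj Adj Det Det Det.
Checking: rule 1 ok; rule 2 ok; rule 3 ok; rule 4 ok.

Adj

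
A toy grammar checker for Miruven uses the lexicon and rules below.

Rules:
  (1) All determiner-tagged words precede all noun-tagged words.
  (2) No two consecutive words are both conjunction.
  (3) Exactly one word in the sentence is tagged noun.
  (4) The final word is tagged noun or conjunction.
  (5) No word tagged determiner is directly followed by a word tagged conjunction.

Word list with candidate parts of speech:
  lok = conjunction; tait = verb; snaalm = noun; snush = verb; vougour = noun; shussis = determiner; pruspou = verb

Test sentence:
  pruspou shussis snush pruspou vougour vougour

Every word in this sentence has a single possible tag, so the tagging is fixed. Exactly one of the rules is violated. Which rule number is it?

Fixed tagging: verb determiner verb verb noun noun.
Checking each rule: R1 ✓, R2 ✓, R3 ✗, R4 ✓, R5 ✓.
Only rule 3 fails.

3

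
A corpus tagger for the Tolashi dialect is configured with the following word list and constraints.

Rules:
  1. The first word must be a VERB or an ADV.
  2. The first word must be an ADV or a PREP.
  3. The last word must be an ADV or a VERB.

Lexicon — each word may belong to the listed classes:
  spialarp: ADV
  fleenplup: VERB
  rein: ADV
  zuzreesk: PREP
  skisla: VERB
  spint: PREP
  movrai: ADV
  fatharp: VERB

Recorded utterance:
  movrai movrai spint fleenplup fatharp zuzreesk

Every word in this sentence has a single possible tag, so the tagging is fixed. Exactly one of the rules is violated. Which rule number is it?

3

Fixed tagging: ADV ADV PREP VERB VERB PREP.
Rule check: R1 ok, R2 ok, R3 fails.
Only rule 3 fails.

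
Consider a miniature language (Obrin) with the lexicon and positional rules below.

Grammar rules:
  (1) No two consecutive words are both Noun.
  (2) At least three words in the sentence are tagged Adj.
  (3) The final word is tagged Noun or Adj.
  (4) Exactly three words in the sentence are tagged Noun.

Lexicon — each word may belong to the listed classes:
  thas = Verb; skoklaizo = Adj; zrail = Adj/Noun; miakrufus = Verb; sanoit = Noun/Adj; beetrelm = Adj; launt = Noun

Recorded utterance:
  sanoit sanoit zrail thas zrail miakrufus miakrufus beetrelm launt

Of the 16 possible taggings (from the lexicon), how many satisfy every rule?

4

Candidates per position — 1:sanoit {Noun,Adj}; 2:sanoit {Noun,Adj}; 3:zrail {Adj,Noun}; 4:thas {Verb}; 5:zrail {Adj,Noun}; 6:miakrufus {Verb}; 7:miakrufus {Verb}; 8:beetrelm {Adj}; 9:launt {Noun}.
There are 16 candidate sequences in total.
The sequences that satisfy every rule: Noun Adj Adj Verb Noun Verb Verb Adj Noun; Noun Adj Noun Verb Adj Verb Verb Adj Noun; Adj Noun Adj Verb Noun Verb Verb Adj Noun; Adj Adj Noun Verb Noun Verb Verb Adj Noun.
Count = 4.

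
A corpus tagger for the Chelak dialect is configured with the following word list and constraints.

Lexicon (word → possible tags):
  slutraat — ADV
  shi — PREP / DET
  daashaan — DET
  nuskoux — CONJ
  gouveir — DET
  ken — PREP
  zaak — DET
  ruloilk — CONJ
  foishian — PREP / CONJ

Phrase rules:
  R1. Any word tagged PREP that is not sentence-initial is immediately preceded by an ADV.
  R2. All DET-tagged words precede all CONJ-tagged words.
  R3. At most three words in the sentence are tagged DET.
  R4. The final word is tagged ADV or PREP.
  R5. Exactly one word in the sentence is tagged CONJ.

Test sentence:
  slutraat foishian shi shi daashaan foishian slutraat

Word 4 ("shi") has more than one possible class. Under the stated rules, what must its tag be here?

Candidates per position — 1:slutraat {ADV}; 2:foishian {PREP,CONJ}; 3:shi {PREP,DET}; 4:shi {PREP,DET}; 5:daashaan {DET}; 6:foishian {PREP,CONJ}; 7:slutraat {ADV}.
Word 2 cannot be CONJ — rule 2 would then fail for every completion. It is PREP.
Word 3 cannot be PREP — rule 1 would then fail for every completion. It is DET.
Word 4 cannot be PREP — rule 1 would then fail for every completion. It is DET.
Word 6 cannot be PREP — rule 1 would then fail for every completion. It is CONJ.
So the tagging must be: ADV PREP DET DET DET CONJ ADV.
Checking: rule 1 ✓; rule 2 ✓; rule 3 ✓; rule 4 ✓; rule 5 ✓.

DET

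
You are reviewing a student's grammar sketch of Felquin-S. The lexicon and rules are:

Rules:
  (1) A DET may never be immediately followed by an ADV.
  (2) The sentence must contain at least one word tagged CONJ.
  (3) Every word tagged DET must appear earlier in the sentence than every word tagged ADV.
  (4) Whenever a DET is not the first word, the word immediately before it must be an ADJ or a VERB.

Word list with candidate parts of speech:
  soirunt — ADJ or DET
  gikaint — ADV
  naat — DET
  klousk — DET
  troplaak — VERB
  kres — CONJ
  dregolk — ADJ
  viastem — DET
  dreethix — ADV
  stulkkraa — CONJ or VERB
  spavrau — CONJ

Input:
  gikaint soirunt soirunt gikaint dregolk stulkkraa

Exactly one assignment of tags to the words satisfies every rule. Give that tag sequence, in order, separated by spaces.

Candidates per position — 1:gikaint {ADV}; 2:soirunt {ADJ,DET}; 3:soirunt {ADJ,DET}; 4:gikaint {ADV}; 5:dregolk {ADJ}; 6:stulkkraa {CONJ,VERB}.
At position 2, choosing DET makes rule 3 impossible to satisfy; hence ADJ.
At position 3, choosing DET makes rule 1 impossible to satisfy; hence ADJ.
At position 6, choosing VERB makes rule 2 impossible to satisfy; hence CONJ.
The unique satisfying tagging is: ADV ADJ ADJ ADV ADJ CONJ.
Check: rule 1 holds; rule 2 holds; rule 3 holds; rule 4 holds.

ADV ADJ ADJ ADV ADJ CONJ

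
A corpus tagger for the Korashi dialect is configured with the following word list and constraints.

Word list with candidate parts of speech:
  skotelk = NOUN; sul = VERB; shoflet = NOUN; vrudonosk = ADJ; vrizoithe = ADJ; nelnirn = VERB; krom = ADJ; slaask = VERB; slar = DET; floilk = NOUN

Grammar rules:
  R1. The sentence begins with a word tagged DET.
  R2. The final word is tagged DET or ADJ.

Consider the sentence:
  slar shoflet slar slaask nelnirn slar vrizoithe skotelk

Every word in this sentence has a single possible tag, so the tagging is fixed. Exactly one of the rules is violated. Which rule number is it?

2

Fixed tagging: DET NOUN DET VERB VERB DET ADJ NOUN.
Applying the rules: R1 holds, R2 violated.
Only rule 2 fails.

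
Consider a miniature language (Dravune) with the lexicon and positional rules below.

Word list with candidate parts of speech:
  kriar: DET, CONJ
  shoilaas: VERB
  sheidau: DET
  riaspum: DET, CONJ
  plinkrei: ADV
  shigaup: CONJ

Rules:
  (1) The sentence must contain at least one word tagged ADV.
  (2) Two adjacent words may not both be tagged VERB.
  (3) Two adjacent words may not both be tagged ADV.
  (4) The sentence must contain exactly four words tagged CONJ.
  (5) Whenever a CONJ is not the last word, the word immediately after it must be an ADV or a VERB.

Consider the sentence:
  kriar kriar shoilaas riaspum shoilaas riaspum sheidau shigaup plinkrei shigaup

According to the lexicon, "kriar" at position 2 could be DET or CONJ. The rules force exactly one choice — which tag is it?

CONJ

Candidates per position — 1:kriar {DET,CONJ}; 2:kriar {DET,CONJ}; 3:shoilaas {VERB}; 4:riaspum {DET,CONJ}; 5:shoilaas {VERB}; 6:riaspum {DET,CONJ}; 7:sheidau {DET}; 8:shigaup {CONJ}; 9:plinkrei {ADV}; 10:shigaup {CONJ}.
At position 1, choosing CONJ makes rule 5 impossible to satisfy; hence DET.
At position 6, choosing CONJ makes rule 5 impossible to satisfy; hence DET.
At position 2, choosing DET makes rule 4 impossible to satisfy; hence CONJ.
At position 4, choosing DET makes rule 4 impossible to satisfy; hence CONJ.
The only consistent sequence is: DET CONJ VERB CONJ VERB DET DET CONJ ADV CONJ.
Check: rule 1 satisfied; rule 2 satisfied; rule 3 satisfied; rule 4 satisfied; rule 5 satisfied.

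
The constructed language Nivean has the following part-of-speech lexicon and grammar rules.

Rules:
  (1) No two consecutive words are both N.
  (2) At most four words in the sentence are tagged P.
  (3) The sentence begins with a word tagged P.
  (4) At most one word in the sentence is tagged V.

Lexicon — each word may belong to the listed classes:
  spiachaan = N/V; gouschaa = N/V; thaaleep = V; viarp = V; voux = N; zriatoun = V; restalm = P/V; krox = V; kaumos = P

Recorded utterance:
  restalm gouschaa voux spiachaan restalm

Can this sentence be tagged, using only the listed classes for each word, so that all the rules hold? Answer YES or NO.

NO

Candidates per position — 1:restalm {P,V}; 2:gouschaa {N,V}; 3:voux {N}; 4:spiachaan {N,V}; 5:restalm {P,V}.
Every candidate sequence violates at least one rule; no consistent tagging exists.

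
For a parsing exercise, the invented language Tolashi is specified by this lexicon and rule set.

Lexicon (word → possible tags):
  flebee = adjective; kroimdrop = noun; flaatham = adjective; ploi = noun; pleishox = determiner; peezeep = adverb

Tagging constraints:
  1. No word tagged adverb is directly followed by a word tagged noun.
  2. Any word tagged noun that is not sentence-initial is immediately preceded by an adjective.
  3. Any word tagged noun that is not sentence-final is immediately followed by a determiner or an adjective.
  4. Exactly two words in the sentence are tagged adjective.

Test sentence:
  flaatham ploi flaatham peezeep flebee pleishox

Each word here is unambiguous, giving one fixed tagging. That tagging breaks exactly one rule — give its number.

4

Fixed tagging: adjective noun adjective adverb adjective determiner.
Checking each rule: R1 ✓, R2 ✓, R3 ✓, R4 ✗.
Only rule 4 fails.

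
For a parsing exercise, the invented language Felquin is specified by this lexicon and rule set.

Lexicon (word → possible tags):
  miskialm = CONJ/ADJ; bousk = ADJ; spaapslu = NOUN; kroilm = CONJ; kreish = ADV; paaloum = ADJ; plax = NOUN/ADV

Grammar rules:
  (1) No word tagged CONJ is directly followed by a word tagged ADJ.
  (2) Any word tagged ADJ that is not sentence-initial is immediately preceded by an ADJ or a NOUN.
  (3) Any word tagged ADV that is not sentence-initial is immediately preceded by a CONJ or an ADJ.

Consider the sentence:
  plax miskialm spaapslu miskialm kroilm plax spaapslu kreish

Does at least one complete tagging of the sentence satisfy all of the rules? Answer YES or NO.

Candidates per position — 1:plax {NOUN,ADV}; 2:miskialm {CONJ,ADJ}; 3:spaapslu {NOUN}; 4:miskialm {CONJ,ADJ}; 5:kroilm {CONJ}; 6:plax {NOUN,ADV}; 7:spaapslu {NOUN}; 8:kreish {ADV}.
Rule 3 cannot be satisfied by any choice of tags from the lexicon.
So there is no consistent tagging.

NO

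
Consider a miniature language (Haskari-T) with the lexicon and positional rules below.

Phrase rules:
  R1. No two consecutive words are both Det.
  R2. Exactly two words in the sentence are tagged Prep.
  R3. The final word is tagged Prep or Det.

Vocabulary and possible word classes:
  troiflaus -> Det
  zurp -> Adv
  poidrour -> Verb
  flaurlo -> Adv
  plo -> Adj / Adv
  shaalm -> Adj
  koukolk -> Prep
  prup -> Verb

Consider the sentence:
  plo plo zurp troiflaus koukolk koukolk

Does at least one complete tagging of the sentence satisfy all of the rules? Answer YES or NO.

Candidates per position — 1:plo {Adj,Adv}; 2:plo {Adj,Adv}; 3:zurp {Adv}; 4:troiflaus {Det}; 5:koukolk {Prep}; 6:koukolk {Prep}.
One satisfying assignment: Adv Adv Adv Det Prep Prep.
Verifying each rule — rule 1 satisfied; rule 2 satisfied; rule 3 satisfied.

YES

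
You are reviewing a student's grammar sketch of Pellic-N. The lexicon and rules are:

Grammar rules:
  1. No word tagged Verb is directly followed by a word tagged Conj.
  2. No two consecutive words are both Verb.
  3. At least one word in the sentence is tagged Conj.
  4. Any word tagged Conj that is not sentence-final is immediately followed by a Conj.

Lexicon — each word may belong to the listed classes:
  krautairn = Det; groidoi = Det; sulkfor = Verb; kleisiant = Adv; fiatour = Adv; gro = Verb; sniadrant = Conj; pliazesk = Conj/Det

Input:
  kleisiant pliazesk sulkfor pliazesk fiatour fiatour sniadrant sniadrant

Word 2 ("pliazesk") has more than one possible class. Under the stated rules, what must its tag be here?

Candidates per position — 1:kleisiant {Adv}; 2:pliazesk {Conj,Det}; 3:sulkfor {Verb}; 4:pliazesk {Conj,Det}; 5:fiatour {Adv}; 6:fiatour {Adv}; 7:sniadrant {Conj}; 8:sniadrant {Conj}.
Position 2: Conj is ruled out by rule 4; that leaves Det.
Position 4: Conj is ruled out by rule 1; that leaves Det.
That leaves exactly one tagging: Adv Det Verb Det Adv Adv Conj Conj.
Checking: rule 1 ok; rule 2 ok; rule 3 ok; rule 4 ok.

Det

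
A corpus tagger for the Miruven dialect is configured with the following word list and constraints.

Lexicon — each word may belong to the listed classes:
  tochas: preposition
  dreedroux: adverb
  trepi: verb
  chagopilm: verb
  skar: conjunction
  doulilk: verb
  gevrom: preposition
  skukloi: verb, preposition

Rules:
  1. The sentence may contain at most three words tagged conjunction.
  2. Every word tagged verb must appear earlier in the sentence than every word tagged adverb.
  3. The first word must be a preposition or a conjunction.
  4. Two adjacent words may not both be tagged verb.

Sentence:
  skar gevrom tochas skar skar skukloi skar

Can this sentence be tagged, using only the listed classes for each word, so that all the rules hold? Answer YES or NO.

NO

Candidates per position — 1:skar {conjunction}; 2:gevrom {preposition}; 3:tochas {preposition}; 4:skar {conjunction}; 5:skar {conjunction}; 6:skukloi {verb,preposition}; 7:skar {conjunction}.
Rule 1 cannot be satisfied by any choice of tags from the lexicon.
So there is no consistent tagging.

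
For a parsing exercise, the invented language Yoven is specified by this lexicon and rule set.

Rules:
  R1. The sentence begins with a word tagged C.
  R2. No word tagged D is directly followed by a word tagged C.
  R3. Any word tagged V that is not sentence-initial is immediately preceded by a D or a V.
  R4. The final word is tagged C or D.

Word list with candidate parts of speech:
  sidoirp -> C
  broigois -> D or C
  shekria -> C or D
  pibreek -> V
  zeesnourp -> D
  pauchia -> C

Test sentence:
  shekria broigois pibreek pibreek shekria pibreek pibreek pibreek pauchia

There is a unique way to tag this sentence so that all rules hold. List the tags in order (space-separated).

C D V V D V V V C

Candidates per position — 1:shekria {C,D}; 2:broigois {D,C}; 3:pibreek {V}; 4:pibreek {V}; 5:shekria {C,D}; 6:pibreek {V}; 7:pibreek {V}; 8:pibreek {V}; 9:pauchia {C}.
If word 1 were D, no tagging could satisfy rule 1; so word 1 is C.
If word 2 were C, no tagging could satisfy rule 3; so word 2 is D.
If word 5 were C, no tagging could satisfy rule 3; so word 5 is D.
That leaves exactly one tagging: C D V V D V V V C.
Verifying each rule — rule 1 ✓; rule 2 ✓; rule 3 ✓; rule 4 ✓.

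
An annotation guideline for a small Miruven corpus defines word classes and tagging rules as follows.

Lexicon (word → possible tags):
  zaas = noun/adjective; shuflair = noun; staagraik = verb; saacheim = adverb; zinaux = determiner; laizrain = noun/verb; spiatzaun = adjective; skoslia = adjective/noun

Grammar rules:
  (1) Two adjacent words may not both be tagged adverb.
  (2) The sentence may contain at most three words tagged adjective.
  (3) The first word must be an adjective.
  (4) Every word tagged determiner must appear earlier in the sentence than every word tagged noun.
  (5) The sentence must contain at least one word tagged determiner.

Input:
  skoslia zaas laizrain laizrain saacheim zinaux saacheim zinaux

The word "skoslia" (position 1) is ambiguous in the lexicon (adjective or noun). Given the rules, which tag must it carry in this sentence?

Candidates per position — 1:skoslia {adjective,noun}; 2:zaas {noun,adjective}; 3:laizrain {noun,verb}; 4:laizrain {noun,verb}; 5:saacheim {adverb}; 6:zinaux {determiner}; 7:saacheim {adverb}; 8:zinaux {determiner}.
At position 1, choosing noun makes rule 3 impossible to satisfy; hence adjective.
At position 2, choosing noun makes rule 4 impossible to satisfy; hence adjective.
At position 3, choosing noun makes rule 4 impossible to satisfy; hence verb.
At position 4, choosing noun makes rule 4 impossible to satisfy; hence verb.
That leaves exactly one tagging: adjective adjective verb verb adverb determiner adverb determiner.
Verifying each rule — rule 1 ✓; rule 2 ✓; rule 3 ✓; rule 4 ✓; rule 5 ✓.

adjective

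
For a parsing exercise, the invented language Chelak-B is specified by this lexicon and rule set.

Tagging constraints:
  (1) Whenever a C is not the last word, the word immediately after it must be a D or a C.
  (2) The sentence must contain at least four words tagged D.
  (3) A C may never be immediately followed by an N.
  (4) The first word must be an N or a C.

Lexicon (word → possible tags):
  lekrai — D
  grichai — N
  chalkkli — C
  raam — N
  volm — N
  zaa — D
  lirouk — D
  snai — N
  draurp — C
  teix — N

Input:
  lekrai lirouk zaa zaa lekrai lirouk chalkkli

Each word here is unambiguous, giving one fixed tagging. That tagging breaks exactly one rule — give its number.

Fixed tagging: D D D D D D C.
Applying the rules: R1 holds, R2 holds, R3 holds, R4 violated.
Only rule 4 fails.

4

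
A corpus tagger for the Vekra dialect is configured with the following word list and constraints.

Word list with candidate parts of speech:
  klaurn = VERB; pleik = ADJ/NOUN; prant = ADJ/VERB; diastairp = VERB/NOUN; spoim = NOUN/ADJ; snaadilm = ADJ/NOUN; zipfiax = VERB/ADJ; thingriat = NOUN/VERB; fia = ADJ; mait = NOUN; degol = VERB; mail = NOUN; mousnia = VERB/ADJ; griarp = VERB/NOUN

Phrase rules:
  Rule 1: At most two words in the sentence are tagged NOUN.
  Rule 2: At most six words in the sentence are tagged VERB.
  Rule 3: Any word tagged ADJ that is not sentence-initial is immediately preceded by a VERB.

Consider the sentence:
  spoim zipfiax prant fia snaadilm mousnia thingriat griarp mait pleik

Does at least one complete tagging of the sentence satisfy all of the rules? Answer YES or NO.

Candidates per position — 1:spoim {NOUN,ADJ}; 2:zipfiax {VERB,ADJ}; 3:prant {ADJ,VERB}; 4:fia {ADJ}; 5:snaadilm {ADJ,NOUN}; 6:mousnia {VERB,ADJ}; 7:thingriat {NOUN,VERB}; 8:griarp {VERB,NOUN}; 9:mait {NOUN}; 10:pleik {ADJ,NOUN}.
Every candidate sequence violates at least one rule; no consistent tagging exists.

NO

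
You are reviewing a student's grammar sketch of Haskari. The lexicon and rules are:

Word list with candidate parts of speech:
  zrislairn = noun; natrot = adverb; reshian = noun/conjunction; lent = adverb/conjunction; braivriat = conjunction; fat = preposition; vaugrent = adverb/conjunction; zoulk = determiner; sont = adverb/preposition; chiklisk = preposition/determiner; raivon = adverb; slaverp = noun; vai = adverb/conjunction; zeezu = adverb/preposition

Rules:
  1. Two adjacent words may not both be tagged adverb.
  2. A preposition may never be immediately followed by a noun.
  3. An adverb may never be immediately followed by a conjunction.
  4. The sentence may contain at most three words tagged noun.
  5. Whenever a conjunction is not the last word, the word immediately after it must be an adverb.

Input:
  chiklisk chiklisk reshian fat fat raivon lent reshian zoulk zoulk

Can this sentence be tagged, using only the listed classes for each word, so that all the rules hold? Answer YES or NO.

Candidates per position — 1:chiklisk {preposition,determiner}; 2:chiklisk {preposition,determiner}; 3:reshian {noun,conjunction}; 4:fat {preposition}; 5:fat {preposition}; 6:raivon {adverb}; 7:lent {adverb,conjunction}; 8:reshian {noun,conjunction}; 9:zoulk {determiner}; 10:zoulk {determiner}.
Every candidate sequence violates at least one rule; no consistent tagging exists.

NO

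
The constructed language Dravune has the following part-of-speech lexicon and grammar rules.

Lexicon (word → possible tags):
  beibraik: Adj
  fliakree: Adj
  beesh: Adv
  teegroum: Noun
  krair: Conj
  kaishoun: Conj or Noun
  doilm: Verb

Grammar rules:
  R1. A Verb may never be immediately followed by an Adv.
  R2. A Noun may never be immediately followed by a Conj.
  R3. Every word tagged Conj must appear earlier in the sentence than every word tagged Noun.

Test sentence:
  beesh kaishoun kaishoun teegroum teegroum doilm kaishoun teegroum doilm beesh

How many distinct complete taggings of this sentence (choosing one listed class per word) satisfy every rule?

0

Candidates per position — 1:beesh {Adv}; 2:kaishoun {Conj,Noun}; 3:kaishoun {Conj,Noun}; 4:teegroum {Noun}; 5:teegroum {Noun}; 6:doilm {Verb}; 7:kaishoun {Conj,Noun}; 8:teegroum {Noun}; 9:doilm {Verb}; 10:beesh {Adv}.
There are 8 candidate sequences in total.
Rule 1 cannot be satisfied by any choice of tags from the lexicon.
So there is no consistent tagging.
Count = 0.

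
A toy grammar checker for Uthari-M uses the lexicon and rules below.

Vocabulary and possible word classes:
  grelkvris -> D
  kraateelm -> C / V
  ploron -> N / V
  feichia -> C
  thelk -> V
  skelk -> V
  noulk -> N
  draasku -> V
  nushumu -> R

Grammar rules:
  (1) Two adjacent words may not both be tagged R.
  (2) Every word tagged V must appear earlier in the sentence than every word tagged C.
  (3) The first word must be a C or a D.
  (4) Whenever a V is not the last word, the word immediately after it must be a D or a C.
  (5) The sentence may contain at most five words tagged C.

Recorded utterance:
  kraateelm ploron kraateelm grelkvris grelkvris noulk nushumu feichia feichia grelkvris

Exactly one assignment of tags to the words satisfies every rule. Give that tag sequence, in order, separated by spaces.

Candidates per position — 1:kraateelm {C,V}; 2:ploron {N,V}; 3:kraateelm {C,V}; 4:grelkvris {D}; 5:grelkvris {D}; 6:noulk {N}; 7:nushumu {R}; 8:feichia {C}; 9:feichia {C}; 10:grelkvris {D}.
Position 1: tagging it V would leave rule 3 unsatisfiable, so it must be C.
Position 2: tagging it V would leave rule 2 unsatisfiable, so it must be N.
Position 3: tagging it V would leave rule 2 unsatisfiable, so it must be C.
The unique satisfying tagging is: C N C D D N R C C D.
Checking: rule 1 ✓; rule 2 ✓; rule 3 ✓; rule 4 ✓; rule 5 ✓.

C N C D D N R C C D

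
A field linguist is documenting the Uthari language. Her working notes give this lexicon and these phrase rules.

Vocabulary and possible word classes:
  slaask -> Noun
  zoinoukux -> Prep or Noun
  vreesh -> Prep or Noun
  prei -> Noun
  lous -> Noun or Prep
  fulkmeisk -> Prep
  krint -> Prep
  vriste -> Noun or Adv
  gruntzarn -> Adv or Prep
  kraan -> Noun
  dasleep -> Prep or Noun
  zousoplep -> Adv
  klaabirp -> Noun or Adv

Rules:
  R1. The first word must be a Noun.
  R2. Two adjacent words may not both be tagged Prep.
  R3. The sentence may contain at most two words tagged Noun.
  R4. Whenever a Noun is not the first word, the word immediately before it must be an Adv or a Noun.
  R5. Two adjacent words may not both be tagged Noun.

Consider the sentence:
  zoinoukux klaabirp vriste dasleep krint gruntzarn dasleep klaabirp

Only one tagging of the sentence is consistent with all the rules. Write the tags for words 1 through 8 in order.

Candidates per position — 1:zoinoukux {Prep,Noun}; 2:klaabirp {Noun,Adv}; 3:vriste {Noun,Adv}; 4:dasleep {Prep,Noun}; 5:krint {Prep}; 6:gruntzarn {Adv,Prep}; 7:dasleep {Prep,Noun}; 8:klaabirp {Noun,Adv}.
Position 1: Prep is ruled out by rule 1; that leaves Noun.
Position 2: Noun is ruled out by rule 5; that leaves Adv.
Position 4: Prep is ruled out by rule 2; that leaves Noun.
Position 6: Prep is ruled out by rule 2; that leaves Adv.
Position 7: Noun is ruled out by rule 3; that leaves Prep.
Position 8: Noun is ruled out by rule 3; that leaves Adv.
Position 3: Noun is ruled out by rule 3; that leaves Adv.
That leaves exactly one tagging: Noun Adv Adv Noun Prep Adv Prep Adv.
Verifying each rule — rule 1 satisfied; rule 2 satisfied; rule 3 satisfied; rule 4 satisfied; rule 5 satisfied.

Noun Adv Adv Noun Prep Adv Prep Adv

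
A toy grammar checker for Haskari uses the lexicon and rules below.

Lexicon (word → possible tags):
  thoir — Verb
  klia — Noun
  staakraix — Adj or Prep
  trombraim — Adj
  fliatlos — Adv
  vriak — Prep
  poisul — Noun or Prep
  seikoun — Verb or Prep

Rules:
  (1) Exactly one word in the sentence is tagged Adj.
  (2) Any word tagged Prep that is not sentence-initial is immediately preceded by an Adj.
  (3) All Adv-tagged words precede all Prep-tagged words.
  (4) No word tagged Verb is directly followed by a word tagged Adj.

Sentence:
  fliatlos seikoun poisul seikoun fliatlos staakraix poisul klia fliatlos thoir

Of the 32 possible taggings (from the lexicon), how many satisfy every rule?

Candidates per position — 1:fliatlos {Adv}; 2:seikoun {Verb,Prep}; 3:poisul {Noun,Prep}; 4:seikoun {Verb,Prep}; 5:fliatlos {Adv}; 6:staakraix {Adj,Prep}; 7:poisul {Noun,Prep}; 8:klia {Noun}; 9:fliatlos {Adv}; 10:thoir {Verb}.
There are 32 candidate sequences in total.
The sequences that satisfy every rule: Adv Verb Noun Verb Adv Adj Noun Noun Adv Verb.
Count = 1.

1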